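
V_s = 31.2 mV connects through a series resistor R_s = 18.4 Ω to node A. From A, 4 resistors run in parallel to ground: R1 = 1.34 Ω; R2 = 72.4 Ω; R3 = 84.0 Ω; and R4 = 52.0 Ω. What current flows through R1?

I ≈ 1.50 mA

Equivalent of the parallel group: R_p = 1.264 Ω.
V_A = 31.2 × 1.264/19.66 = 2.005 mV.
Branch current I = V_A/R1 = 2.005/1.34 = 1.497 mA.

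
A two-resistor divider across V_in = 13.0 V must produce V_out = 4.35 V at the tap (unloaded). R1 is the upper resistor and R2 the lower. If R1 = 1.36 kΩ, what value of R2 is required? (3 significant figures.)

The divider ratio is R2/(R1+R2) = 4.35/13.0 = 0.3346.
So R2 = R1 · V_out/(V_in − V_out) = 1.36 × 4.35/(13.0 − 4.35) = 1.36 × 0.5029 = 0.6839 kΩ.

R2 ≈ 0.684 kΩ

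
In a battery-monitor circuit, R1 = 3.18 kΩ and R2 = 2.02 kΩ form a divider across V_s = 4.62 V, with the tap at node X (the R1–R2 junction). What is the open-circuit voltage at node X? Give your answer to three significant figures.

Open-circuit (no load on X): V_th = V_s · R2/(R1 + R2) = 4.62 × 2.02/(3.180 + 2.02) = 1.795 V.

V_th ≈ 1.79 V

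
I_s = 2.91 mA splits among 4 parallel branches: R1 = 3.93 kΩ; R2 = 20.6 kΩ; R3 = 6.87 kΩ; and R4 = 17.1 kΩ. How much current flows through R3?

I ≈ 0.835 mA

Conductances: ΣG = 1/3.93 + 1/20.6 + 1/6.87 + 1/17.1 = 0.5070 (1/kΩ).
R3 takes the fraction G_k/ΣG = 0.1456/0.5070 = 0.2871, so I = 2.91 × 0.2871 = 0.8354 mA.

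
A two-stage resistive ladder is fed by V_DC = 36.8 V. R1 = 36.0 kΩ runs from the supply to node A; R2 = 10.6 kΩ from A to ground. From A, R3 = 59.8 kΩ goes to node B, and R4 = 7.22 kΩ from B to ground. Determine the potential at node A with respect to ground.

The second stage (R3 + R4 = 67.02 kΩ) loads node A in parallel with R2.
R2 ‖ (R3+R4) = 9.152 kΩ.
So V_A = 36.8 × 0.2027 = 7.459 V.

V_A ≈ 7.46 V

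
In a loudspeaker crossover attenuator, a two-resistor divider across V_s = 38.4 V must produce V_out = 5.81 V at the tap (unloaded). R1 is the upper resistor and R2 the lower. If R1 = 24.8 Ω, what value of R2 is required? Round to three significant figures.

R2 ≈ 4.42 Ω

Required fraction k = V_out/V_s = 0.1513.
R2 = R1 · 0.1513/(1 − 0.1513) = 4.421 Ω.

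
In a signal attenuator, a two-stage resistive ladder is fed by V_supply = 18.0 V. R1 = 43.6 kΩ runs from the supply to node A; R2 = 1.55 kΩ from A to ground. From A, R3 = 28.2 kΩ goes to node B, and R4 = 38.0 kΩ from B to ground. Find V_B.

V_B ≈ 0.347 V

Looking into the second stage from A: R3 + R4 = 66.20 kΩ appears in parallel with R2.
R2 ‖ (R3+R4) = 1.515 kΩ.
V_A = 18.0 × 1.515/(43.6 + 1.515) = 0.6043 V.
Stage 2 is unloaded, so V_B = V_A · R4/(R3+R4) = 0.6043 × 38.0/66.20 = 0.3469 V.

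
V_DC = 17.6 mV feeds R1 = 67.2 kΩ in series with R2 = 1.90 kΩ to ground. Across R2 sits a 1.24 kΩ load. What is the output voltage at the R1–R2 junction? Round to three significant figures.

R2 ‖ R_L = (1.90 × 1.24)/(1.90 + 1.24) = 0.7503 kΩ.
Now apply the divider: V_out = 17.6 × 0.01104 = 0.1943 mV.
(Unloaded it would be 0.484 mV; the load pulls it down.)

V_out ≈ 0.194 mV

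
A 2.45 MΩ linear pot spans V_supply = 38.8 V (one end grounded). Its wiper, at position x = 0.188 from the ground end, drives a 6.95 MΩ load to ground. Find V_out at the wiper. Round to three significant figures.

V_out ≈ 6.92 V

Lower segment x·R_p = 0.4606 MΩ; upper segment (1−x)·R_p = 1.989 MΩ.
Lower segment in parallel with the load: 0.4606 ‖ 6.95 = 0.4320 MΩ.
Then V_out = V_supply · 0.4320/(1.989 + 0.4320) = 6.922 V.
(Unloaded: V_out = x·V_supply = 7.29 V.)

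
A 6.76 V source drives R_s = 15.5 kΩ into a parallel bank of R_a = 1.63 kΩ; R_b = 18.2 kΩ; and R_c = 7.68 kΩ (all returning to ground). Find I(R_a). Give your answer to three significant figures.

I ≈ 0.310 mA

Combine the parallel branches: R_p = (1/1.63 + 1/18.2 + 1/7.68)⁻¹ = 1.252 kΩ.
Node voltage V_A = V_supply · R_p/(R_s + R_p) = 6.76 × 0.07474 = 0.5053 V.
Branch current I = V_A/R_a = 0.5053/1.63 = 0.3100 mA.
(Equivalently: I_total = 0.4035 mA, then current-divider fraction G_k/ΣG = 0.7682.)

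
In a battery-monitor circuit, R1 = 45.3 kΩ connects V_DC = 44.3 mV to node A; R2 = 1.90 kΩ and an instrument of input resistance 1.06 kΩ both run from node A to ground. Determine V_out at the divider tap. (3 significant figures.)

V_out ≈ 0.656 mV

First combine the lower leg with the load: R2 ‖ R_L = 0.6804 kΩ.
Then V_out = V_DC · R2'/(R1 + R2') = 44.3 × 0.6804/45.98 = 0.6555 mV.
(Unloaded it would be 1.78 mV; the load pulls it down.)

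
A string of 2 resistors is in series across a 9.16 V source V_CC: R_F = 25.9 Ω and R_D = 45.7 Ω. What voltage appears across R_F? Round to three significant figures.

V ≈ 3.31 V

ΣR = 25.9 + 45.7 = 71.60 Ω.
Voltage divider: V = V_CC · (25.90 / 71.60) = 9.16 × 0.3617 = 3.313 V.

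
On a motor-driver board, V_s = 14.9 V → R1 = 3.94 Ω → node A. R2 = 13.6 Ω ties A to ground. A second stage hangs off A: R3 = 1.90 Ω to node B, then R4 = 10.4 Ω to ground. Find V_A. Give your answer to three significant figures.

V_A ≈ 9.25 V

The second stage (R3 + R4 = 12.30 Ω) loads node A in parallel with R2.
Effective lower resistance at A: R2 ‖ 12.30 = 6.459 Ω.
So V_A = 14.9 × 0.6211 = 9.254 V.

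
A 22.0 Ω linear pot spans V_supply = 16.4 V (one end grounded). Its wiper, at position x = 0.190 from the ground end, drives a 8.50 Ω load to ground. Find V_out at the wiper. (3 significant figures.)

V_out ≈ 2.23 V

The pot divides into 17.82 Ω above the wiper and 4.180 Ω below.
R_L loads the lower segment: effective lower R = 2.802 Ω.
Then V_out = V_supply · 2.802/(17.82 + 2.802) = 2.228 V.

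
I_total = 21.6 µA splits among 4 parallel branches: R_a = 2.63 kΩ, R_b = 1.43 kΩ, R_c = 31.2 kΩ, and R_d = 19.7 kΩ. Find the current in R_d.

I ≈ 0.943 µA

ΣG = 1/2.63 + 1/1.43 + 1/31.2 + 1/19.7 = 1.162.
R_d takes the fraction G_k/ΣG = 0.05076/1.162 = 0.04367, so I = 21.6 × 0.04367 = 0.9433 µA.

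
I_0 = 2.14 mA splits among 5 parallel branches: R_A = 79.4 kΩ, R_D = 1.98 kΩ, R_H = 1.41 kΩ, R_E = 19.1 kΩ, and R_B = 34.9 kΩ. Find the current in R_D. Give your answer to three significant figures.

I ≈ 0.826 mA

ΣG = 1/79.4 + 1/1.98 + 1/1.41 + 1/19.1 + 1/34.9 = 1.308.
By the current-divider rule, I = I_0 · G_k/ΣG = 2.14 × 0.3862 = 0.8264 mA.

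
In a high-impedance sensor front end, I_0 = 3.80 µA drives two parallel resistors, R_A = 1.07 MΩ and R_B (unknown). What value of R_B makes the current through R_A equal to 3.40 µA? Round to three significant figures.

Two-branch current divider: I_A = I_0 · R_B/(R_A + R_B).
With f = 0.8947, R_B = R_A · f/(1−f) = 1.07 × 8.500 = 9.095 MΩ.

R_B ≈ 9.10 MΩ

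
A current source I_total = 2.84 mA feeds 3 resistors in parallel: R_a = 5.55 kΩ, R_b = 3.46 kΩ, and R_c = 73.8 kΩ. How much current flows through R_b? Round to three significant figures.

Total conductance ΣG = 1/5.55 + 1/3.46 + 1/73.8 = 0.4827 (units of 1/kΩ).
By the current-divider rule, I = I_total · G_k/ΣG = 2.84 × 0.5987 = 1.700 mA.

I ≈ 1.70 mA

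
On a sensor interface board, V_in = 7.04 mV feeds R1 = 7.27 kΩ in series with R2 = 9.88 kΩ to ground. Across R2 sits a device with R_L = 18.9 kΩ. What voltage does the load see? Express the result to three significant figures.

First combine the lower leg with the load: R2 ‖ R_L = 6.488 kΩ.
Now apply the divider: V_out = 7.04 × 0.4716 = 3.320 mV.
(Unloaded it would be 4.06 mV; the load pulls it down.)

V_out ≈ 3.32 mV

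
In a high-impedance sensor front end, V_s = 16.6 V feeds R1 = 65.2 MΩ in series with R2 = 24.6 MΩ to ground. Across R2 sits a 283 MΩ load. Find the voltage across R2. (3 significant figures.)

First combine the lower leg with the load: R2 ‖ R_L = 22.63 MΩ.
Then V_out = V_s · R2'/(R1 + R2') = 16.6 × 22.63/87.83 = 4.277 V.

V_out ≈ 4.28 V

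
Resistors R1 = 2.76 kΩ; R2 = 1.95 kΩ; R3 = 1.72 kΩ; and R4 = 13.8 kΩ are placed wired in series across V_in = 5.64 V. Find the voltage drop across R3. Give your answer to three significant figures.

Total series resistance ΣR = 2.76 + 1.95 + 1.72 + 13.8 = 20.23 kΩ.
Voltage divider: V = V_in · (1.720 / 20.23) = 5.64 × 0.08502 = 0.4795 V.

V ≈ 0.480 V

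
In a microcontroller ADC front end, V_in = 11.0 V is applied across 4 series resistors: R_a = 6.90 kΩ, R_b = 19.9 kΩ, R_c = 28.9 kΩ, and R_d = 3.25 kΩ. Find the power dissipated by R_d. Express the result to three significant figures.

The common current is I = 11.0/58.95 = 0.1866 mA.
V(R_d) = I·R = 0.6064 V; P = V·I = 0.6064 × 0.1866 = 0.1132 mW.

P ≈ 0.113 mW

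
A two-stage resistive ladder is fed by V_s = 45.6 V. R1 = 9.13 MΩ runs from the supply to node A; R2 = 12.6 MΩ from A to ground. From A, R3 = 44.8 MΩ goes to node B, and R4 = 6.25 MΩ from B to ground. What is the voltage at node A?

Node A sees R2 in parallel with the series input of stage 2, R3 + R4 = 51.05 MΩ.
Effective lower resistance at A: R2 ‖ 51.05 = 10.11 MΩ.
V_A = 45.6 × 10.11/(9.13 + 10.11) = 23.96 V.

V_A ≈ 24.0 V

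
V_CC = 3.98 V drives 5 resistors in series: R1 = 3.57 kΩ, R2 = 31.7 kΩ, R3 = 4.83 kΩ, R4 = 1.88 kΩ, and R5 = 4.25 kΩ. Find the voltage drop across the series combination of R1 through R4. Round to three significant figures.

V ≈ 3.61 V

Total series resistance ΣR = 3.57 + 31.7 + 4.83 + 1.88 + 4.25 = 46.23 kΩ.
R_{R1..R4} = 3.57 + 31.7 + 4.83 + 1.88 = 41.98 kΩ.
By the voltage-divider rule, V = 3.98 × 41.98/46.23 = 3.614 V.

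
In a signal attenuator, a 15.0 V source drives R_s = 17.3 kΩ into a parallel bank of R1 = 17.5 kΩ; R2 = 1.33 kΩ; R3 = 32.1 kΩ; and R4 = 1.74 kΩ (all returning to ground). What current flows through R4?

I ≈ 0.338 mA

Parallel bank: R_p = 1/(1/17.5 + 1/1.33 + 1/32.1 + 1/1.74) = 0.7068 kΩ.
V_A by voltage divider: V_A = 15.0 × 0.7068/(17.3 + 0.7068) = 0.5888 V.
I(R4) = V_A / R4 = 0.5888/1.74 = 0.3384 mA.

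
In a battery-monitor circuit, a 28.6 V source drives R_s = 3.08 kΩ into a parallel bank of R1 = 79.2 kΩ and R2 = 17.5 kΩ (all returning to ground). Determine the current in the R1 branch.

Parallel bank: R_p = 1/(1/79.2 + 1/17.5) = 14.33 kΩ.
V_A by voltage divider: V_A = 28.6 × 14.33/(3.08 + 14.33) = 23.54 V.
I(R1) = V_A / R1 = 23.54/79.2 = 0.2972 mA.

I ≈ 0.297 mA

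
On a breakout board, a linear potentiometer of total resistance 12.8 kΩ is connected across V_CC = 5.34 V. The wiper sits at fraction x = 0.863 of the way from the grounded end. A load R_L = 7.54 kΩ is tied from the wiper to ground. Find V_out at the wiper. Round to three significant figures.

Split the track: R_lower = x·R_p = 11.05 kΩ, R_upper = (1−x)·R_p = 1.754 kΩ.
(x·R_p) ‖ R_L = 4.481 kΩ.
Loaded-divider output: V_out = 5.34 × 0.7187 = 3.838 V.

V_out ≈ 3.84 V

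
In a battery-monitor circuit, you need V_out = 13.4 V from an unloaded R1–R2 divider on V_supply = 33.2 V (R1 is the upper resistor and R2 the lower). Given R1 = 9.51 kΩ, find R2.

R2 ≈ 6.44 kΩ

V_out/V_supply = R2/(R1+R2) = 0.4036.
So R2 = R1 · V_out/(V_supply − V_out) = 9.51 × 13.4/(33.2 − 13.4) = 9.51 × 0.6768 = 6.436 kΩ.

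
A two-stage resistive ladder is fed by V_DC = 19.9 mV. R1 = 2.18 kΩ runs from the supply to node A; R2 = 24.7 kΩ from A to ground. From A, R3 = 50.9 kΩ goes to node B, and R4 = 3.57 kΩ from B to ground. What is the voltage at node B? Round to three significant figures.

V_B ≈ 1.16 mV

Node A sees R2 in parallel with the series input of stage 2, R3 + R4 = 54.47 kΩ.
Effective lower resistance at A: R2 ‖ 54.47 = 16.99 kΩ.
First divider: V_A = V_DC · 16.99/(2.18 + 16.99) = 17.64 mV.
Stage 2 is unloaded, so V_B = V_A · R4/(R3+R4) = 17.64 × 3.57/54.47 = 1.156 mV.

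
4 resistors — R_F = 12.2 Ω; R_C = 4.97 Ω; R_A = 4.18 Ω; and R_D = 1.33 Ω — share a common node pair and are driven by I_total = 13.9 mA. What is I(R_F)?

Conductances: ΣG = 1/12.2 + 1/4.97 + 1/4.18 + 1/1.33 = 1.274 (1/Ω).
Current divider: I(R_F) = I_total · G_k/ΣG = 13.9 × (0.08197/1.274) = 13.9 × 0.06432 = 0.8941 mA.

I ≈ 0.894 mA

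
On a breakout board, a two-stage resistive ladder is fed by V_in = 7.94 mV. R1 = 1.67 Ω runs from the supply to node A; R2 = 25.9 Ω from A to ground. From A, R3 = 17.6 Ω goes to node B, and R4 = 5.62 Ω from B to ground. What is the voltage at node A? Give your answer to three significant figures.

Node A sees R2 in parallel with the series input of stage 2, R3 + R4 = 23.22 Ω.
R2 ‖ (R3+R4) = 12.24 Ω.
V_A = 7.94 × 12.24/(1.67 + 12.24) = 6.987 mV.

V_A ≈ 6.99 mV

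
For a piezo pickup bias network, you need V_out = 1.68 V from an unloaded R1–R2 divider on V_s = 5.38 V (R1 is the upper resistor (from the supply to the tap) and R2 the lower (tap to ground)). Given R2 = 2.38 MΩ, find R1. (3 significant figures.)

R1 ≈ 5.24 MΩ

V_out/V_s = R2/(R1+R2) = 0.3123.
Rearranging, R1 = R2·(1−k)/k = 2.38 × 2.202 = 5.242 MΩ.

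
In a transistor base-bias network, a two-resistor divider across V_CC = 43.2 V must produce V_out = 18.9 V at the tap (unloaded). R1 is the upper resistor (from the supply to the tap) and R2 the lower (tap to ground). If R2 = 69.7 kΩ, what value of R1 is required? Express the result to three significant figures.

R1 ≈ 89.6 kΩ

Required fraction k = V_out/V_CC = 0.4375.
Rearranging, R1 = R2·(1−k)/k = 69.7 × 1.286 = 89.61 kΩ.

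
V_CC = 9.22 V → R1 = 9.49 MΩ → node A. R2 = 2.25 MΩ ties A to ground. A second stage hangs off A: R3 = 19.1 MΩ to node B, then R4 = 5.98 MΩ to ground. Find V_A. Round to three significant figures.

V_A ≈ 1.65 V

Looking into the second stage from A: R3 + R4 = 25.08 MΩ appears in parallel with R2.
R2 ‖ (R3+R4) = 2.065 MΩ.
So V_A = 9.22 × 0.1787 = 1.648 V.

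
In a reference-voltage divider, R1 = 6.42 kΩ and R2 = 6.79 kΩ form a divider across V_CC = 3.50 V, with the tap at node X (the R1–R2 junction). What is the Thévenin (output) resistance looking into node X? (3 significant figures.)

R_th ≈ 3.30 kΩ

Looking into X with the source shorted: R_th = R1·R2/(R1+R2) = 6.420 × 6.79/13.21 = 3.300 kΩ.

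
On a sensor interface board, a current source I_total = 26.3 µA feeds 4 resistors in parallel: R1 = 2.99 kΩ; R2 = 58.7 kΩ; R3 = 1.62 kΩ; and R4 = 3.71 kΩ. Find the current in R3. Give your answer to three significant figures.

ΣG = 1/2.99 + 1/58.7 + 1/1.62 + 1/3.71 = 1.238.
Current divider: I(R3) = I_total · G_k/ΣG = 26.3 × (0.6173/1.238) = 26.3 × 0.4985 = 13.11 µA.

I ≈ 13.1 µA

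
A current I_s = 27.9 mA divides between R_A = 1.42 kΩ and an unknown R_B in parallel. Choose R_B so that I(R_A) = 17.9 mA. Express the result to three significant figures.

The fraction through R_A equals R_B/(R_A+R_B).
17.9/27.9 = R_B/(R_A + R_B) → R_B = R_A · (0.6416)/(1 − 0.6416) = 1.42 × 1.790 = 2.542 kΩ.

R_B ≈ 2.54 kΩ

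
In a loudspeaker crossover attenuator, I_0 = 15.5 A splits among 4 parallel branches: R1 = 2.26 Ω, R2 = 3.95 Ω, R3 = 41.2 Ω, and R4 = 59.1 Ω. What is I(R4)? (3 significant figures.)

ΣG = 1/2.26 + 1/3.95 + 1/41.2 + 1/59.1 = 0.7368.
Current divider: I(R4) = I_0 · G_k/ΣG = 15.5 × (0.01692/0.7368) = 15.5 × 0.02296 = 0.3559 A.

I ≈ 0.356 A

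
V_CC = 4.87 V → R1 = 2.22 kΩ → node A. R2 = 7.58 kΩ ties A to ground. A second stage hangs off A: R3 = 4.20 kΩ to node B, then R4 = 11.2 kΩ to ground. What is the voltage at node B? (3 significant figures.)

Node A sees R2 in parallel with the series input of stage 2, R3 + R4 = 15.40 kΩ.
R2 ‖ (R3+R4) = 5.080 kΩ.
First divider: V_A = V_CC · 5.080/(2.22 + 5.080) = 3.389 V.
V_B = V_A × 0.7273 = 2.465 V.

V_B ≈ 2.46 V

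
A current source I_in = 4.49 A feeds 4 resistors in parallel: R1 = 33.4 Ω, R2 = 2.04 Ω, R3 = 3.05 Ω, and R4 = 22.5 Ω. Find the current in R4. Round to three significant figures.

I ≈ 0.224 A

ΣG = 1/33.4 + 1/2.04 + 1/3.05 + 1/22.5 = 0.8924.
R4 takes the fraction G_k/ΣG = 0.04444/0.8924 = 0.04980, so I = 4.49 × 0.04980 = 0.2236 A.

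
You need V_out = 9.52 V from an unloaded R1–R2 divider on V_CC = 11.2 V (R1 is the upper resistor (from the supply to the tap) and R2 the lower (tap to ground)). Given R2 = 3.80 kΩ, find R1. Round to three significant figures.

Required fraction k = V_out/V_CC = 0.8500.
R1 = R2·(1/k − 1) = 3.80 × 0.1765 = 0.6706 kΩ.

R1 ≈ 0.671 kΩ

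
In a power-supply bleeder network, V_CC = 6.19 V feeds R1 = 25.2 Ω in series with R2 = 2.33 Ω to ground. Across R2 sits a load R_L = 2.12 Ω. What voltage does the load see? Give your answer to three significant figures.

V_out ≈ 0.261 V

R2 ‖ R_L = (2.33 × 2.12)/(2.33 + 2.12) = 1.110 Ω.
Then V_out = V_CC · R2'/(R1 + R2') = 6.19 × 1.110/26.31 = 0.2612 V.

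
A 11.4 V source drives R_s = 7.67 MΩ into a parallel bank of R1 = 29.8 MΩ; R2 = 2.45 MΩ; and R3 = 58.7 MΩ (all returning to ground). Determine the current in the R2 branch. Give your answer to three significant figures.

Equivalent of the parallel group: R_p = 2.180 MΩ.
V_A = 11.4 × 2.180/9.850 = 2.523 V.
Branch current I = V_A/R2 = 2.523/2.45 = 1.030 µA.

I ≈ 1.03 µA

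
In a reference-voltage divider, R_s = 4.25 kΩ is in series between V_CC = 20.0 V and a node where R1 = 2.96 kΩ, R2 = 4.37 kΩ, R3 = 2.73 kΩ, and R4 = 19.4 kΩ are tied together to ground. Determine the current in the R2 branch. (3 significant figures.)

Combine the parallel branches: R_p = (1/2.96 + 1/4.37 + 1/2.73 + 1/19.4)⁻¹ = 1.016 kΩ.
Node voltage V_A = V_CC · R_p/(R_s + R_p) = 20.0 × 0.1929 = 3.858 V.
Branch current I = V_A/R2 = 3.858/4.37 = 0.8828 mA.

I ≈ 0.883 mA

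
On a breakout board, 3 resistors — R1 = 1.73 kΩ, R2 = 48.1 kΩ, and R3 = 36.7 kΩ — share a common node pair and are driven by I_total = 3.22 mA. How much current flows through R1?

I ≈ 2.97 mA

Total conductance ΣG = 1/1.73 + 1/48.1 + 1/36.7 = 0.6261 (units of 1/kΩ).
By the current-divider rule, I = I_total · G_k/ΣG = 3.22 × 0.9233 = 2.973 mA.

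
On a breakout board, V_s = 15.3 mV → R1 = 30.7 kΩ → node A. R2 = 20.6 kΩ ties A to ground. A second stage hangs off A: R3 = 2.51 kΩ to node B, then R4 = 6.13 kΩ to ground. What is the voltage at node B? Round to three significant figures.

Node A sees R2 in parallel with the series input of stage 2, R3 + R4 = 8.640 kΩ.
R2 ‖ (R3+R4) = 6.087 kΩ.
V_A = 15.3 × 6.087/(30.7 + 6.087) = 2.532 mV.
Stage 2 is unloaded, so V_B = V_A · R4/(R3+R4) = 2.532 × 6.13/8.640 = 1.796 mV.

V_B ≈ 1.80 mV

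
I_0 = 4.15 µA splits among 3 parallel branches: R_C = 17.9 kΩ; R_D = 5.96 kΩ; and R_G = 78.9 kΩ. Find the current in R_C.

I ≈ 0.981 µA

Conductances: ΣG = 1/17.9 + 1/5.96 + 1/78.9 = 0.2363 (1/kΩ).
By the current-divider rule, I = I_0 · G_k/ΣG = 4.15 × 0.2364 = 0.9810 µA.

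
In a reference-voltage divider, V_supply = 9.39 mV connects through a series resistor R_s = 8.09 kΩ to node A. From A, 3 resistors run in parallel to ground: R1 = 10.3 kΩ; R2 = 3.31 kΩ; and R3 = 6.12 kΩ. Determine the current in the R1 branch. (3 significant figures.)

Equivalent of the parallel group: R_p = 1.777 kΩ.
V_A by voltage divider: V_A = 9.39 × 1.777/(8.09 + 1.777) = 1.691 mV.
I(R1) = V_A / R1 = 1.691/10.3 = 0.1642 µA.
(Equivalently: I_total = 0.9516 µA, then current-divider fraction G_k/ΣG = 0.1726.)

I ≈ 0.164 µA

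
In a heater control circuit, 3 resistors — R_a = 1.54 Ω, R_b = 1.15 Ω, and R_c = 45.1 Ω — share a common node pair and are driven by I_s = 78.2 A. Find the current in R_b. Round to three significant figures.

Conductances: ΣG = 1/1.54 + 1/1.15 + 1/45.1 = 1.541 (1/Ω).
R_b takes the fraction G_k/ΣG = 0.8696/1.541 = 0.5643, so I = 78.2 × 0.5643 = 44.12 A.

I ≈ 44.1 A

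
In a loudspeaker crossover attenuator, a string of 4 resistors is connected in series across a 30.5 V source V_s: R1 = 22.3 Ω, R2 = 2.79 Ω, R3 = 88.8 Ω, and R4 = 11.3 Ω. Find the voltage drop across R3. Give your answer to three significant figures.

Series total: ΣR = 22.3 + 2.79 + 88.8 + 11.3 = 125.2 Ω.
By the voltage-divider rule, V = 30.5 × 88.80/125.2 = 21.63 V.

V ≈ 21.6 V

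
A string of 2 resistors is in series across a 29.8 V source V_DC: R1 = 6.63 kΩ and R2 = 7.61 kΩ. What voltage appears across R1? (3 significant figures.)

Series total: ΣR = 6.63 + 7.61 = 14.24 kΩ.
Voltage divider: V = V_DC · (6.630 / 14.24) = 29.8 × 0.4656 = 13.87 V.

V ≈ 13.9 V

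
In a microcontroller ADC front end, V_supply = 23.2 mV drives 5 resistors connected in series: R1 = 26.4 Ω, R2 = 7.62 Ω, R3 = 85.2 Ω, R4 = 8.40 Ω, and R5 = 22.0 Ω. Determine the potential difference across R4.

Series total: ΣR = 26.4 + 7.62 + 85.2 + 8.40 + 22.0 = 149.6 Ω.
V = V_supply · R/ΣR = 23.2 × 0.05614 = 1.302 mV.

V ≈ 1.30 mV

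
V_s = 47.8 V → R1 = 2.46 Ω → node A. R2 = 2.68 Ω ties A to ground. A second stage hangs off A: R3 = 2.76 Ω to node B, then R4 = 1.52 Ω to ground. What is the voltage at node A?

Looking into the second stage from A: R3 + R4 = 4.280 Ω appears in parallel with R2.
Effective lower resistance at A: R2 ‖ 4.280 = 1.648 Ω.
First divider: V_A = V_s · 1.648/(2.46 + 1.648) = 19.18 V.

V_A ≈ 19.2 V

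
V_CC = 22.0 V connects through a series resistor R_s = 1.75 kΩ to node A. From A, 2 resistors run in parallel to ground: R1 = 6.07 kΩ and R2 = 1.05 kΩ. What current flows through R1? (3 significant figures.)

Parallel bank: R_p = 1/(1/6.07 + 1/1.05) = 0.8952 kΩ.
V_A by voltage divider: V_A = 22.0 × 0.8952/(1.75 + 0.8952) = 7.445 V.
Branch current I = V_A/R1 = 7.445/6.07 = 1.227 mA.

I ≈ 1.23 mA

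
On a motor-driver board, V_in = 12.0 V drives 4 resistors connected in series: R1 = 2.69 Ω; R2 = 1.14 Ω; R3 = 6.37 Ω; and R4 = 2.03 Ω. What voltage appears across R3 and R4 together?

Series total: ΣR = 2.69 + 1.14 + 6.37 + 2.03 = 12.23 Ω.
R_{R3..R4} = 6.37 + 2.03 = 8.400 Ω.
V = V_in · R/ΣR = 12.0 × 0.6868 = 8.242 V.

V ≈ 8.24 V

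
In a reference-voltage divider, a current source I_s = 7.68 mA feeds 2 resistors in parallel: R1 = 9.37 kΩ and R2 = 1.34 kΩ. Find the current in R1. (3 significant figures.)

With just two branches, the current splits inversely with resistance.
So I = 7.68 × 1.34/10.71 = 0.9609 mA.

I ≈ 0.961 mA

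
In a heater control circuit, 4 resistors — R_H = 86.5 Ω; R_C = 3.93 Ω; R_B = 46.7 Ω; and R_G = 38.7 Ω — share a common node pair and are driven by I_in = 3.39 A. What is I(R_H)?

Conductances: ΣG = 1/86.5 + 1/3.93 + 1/46.7 + 1/38.7 = 0.3133 (1/Ω).
By the current-divider rule, I = I_in · G_k/ΣG = 3.39 × 0.03690 = 0.1251 A.

I ≈ 0.125 A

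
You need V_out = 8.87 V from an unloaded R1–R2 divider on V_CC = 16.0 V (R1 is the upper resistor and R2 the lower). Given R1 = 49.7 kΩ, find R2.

The divider ratio is R2/(R1+R2) = 8.87/16.0 = 0.5544.
R2 = R1 · 0.5544/(1 − 0.5544) = 61.83 kΩ.

R2 ≈ 61.8 kΩ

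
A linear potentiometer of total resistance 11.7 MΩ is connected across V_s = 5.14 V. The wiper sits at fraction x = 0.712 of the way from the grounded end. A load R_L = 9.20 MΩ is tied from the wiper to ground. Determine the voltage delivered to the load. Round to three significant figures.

V_out ≈ 2.90 V

The pot divides into 3.370 MΩ above the wiper and 8.330 MΩ below.
(x·R_p) ‖ R_L = 4.372 MΩ.
V_out = 5.14 × 4.372/(3.370 + 4.372) = 2.903 V.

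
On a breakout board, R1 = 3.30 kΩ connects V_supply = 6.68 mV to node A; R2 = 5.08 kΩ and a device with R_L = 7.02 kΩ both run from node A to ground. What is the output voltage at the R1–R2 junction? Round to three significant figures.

V_out ≈ 3.15 mV

First combine the lower leg with the load: R2 ‖ R_L = 2.947 kΩ.
Voltage divider with the loaded lower leg: V_out = 6.68 × 2.947/(3.30 + 2.947) = 6.68 × 0.4718 = 3.151 mV.
(Unloaded it would be 4.05 mV; the load pulls it down.)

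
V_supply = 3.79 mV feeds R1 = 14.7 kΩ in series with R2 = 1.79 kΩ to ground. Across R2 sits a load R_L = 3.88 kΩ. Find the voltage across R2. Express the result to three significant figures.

V_out ≈ 0.292 mV

R2 ‖ R_L = (1.79 × 3.88)/(1.79 + 3.88) = 1.225 kΩ.
Now apply the divider: V_out = 3.79 × 0.07692 = 0.2915 mV.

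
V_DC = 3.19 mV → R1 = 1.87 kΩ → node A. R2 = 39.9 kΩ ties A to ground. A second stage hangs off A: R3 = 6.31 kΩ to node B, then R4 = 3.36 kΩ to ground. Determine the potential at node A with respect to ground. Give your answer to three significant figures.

The second stage (R3 + R4 = 9.670 kΩ) loads node A in parallel with R2.
Effective lower resistance at A: R2 ‖ 9.670 = 7.784 kΩ.
First divider: V_A = V_DC · 7.784/(1.87 + 7.784) = 2.572 mV.

V_A ≈ 2.57 mV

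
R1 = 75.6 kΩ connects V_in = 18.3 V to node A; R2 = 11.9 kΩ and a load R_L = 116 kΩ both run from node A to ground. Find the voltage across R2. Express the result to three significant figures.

The load sits in parallel with R2, giving an effective lower resistance R2' = R2·R_L/(R2+R_L) = 10.79 kΩ.
Then V_out = V_in · R2'/(R1 + R2') = 18.3 × 10.79/86.39 = 2.286 V.
(Unloaded it would be 2.49 V; the load pulls it down.)

V_out ≈ 2.29 V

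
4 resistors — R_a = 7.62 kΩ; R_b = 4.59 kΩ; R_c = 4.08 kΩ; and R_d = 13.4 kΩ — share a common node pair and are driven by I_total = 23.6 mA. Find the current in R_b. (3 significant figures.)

I ≈ 7.69 mA

Total conductance ΣG = 1/7.62 + 1/4.59 + 1/4.08 + 1/13.4 = 0.6688 (units of 1/kΩ).
Current divider: I(R_b) = I_total · G_k/ΣG = 23.6 × (0.2179/0.6688) = 23.6 × 0.3257 = 7.688 mA.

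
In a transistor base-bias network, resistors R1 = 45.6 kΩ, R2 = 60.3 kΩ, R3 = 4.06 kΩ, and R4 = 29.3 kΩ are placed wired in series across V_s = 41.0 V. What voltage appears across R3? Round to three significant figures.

ΣR = 45.6 + 60.3 + 4.06 + 29.3 = 139.3 kΩ.
Voltage divider: V = V_s · (4.060 / 139.3) = 41.0 × 0.02915 = 1.195 V.

V ≈ 1.20 V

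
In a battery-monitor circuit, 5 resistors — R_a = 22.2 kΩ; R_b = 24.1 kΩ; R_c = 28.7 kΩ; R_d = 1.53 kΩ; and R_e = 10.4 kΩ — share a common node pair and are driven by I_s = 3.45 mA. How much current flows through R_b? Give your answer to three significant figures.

I ≈ 0.164 mA

Total conductance ΣG = 1/22.2 + 1/24.1 + 1/28.7 + 1/1.53 + 1/10.4 = 0.8711 (units of 1/kΩ).
Current divider: I(R_b) = I_s · G_k/ΣG = 3.45 × (0.04149/0.8711) = 3.45 × 0.04763 = 0.1643 mA.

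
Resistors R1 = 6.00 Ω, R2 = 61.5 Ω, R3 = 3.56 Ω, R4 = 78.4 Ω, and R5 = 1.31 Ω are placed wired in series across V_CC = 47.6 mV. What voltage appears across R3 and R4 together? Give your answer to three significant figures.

V ≈ 25.9 mV

ΣR = 6.00 + 61.5 + 3.56 + 78.4 + 1.31 = 150.8 Ω.
R_{R3..R4} = 3.56 + 78.4 = 81.96 Ω.
Voltage divider: V = V_CC · (81.96 / 150.8) = 47.6 × 0.5436 = 25.88 mV.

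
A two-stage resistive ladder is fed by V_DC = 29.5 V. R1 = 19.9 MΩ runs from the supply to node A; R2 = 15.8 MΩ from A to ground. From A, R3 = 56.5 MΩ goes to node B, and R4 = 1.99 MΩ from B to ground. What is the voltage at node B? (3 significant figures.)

V_B ≈ 0.386 V

Looking into the second stage from A: R3 + R4 = 58.49 MΩ appears in parallel with R2.
Effective lower resistance at A: R2 ‖ 58.49 = 12.44 MΩ.
V_A = 29.5 × 12.44/(19.9 + 12.44) = 11.35 V.
V_B = V_A × 0.03402 = 0.3861 V.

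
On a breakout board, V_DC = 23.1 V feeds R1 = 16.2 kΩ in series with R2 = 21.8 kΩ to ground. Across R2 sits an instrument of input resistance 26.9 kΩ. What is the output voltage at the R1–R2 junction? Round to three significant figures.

The load sits in parallel with R2, giving an effective lower resistance R2' = R2·R_L/(R2+R_L) = 12.04 kΩ.
Now apply the divider: V_out = 23.1 × 0.4264 = 9.849 V.
(Unloaded it would be 13.3 V; the load pulls it down.)

V_out ≈ 9.85 V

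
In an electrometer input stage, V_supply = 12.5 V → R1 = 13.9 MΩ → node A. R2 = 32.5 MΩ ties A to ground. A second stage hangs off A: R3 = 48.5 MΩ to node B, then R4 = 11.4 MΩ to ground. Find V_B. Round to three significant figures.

V_B ≈ 1.43 V

Looking into the second stage from A: R3 + R4 = 59.90 MΩ appears in parallel with R2.
R2 ‖ (R3+R4) = 21.07 MΩ.
V_A = 12.5 × 21.07/(13.9 + 21.07) = 7.531 V.
V_B = V_A × 0.1903 = 1.433 V.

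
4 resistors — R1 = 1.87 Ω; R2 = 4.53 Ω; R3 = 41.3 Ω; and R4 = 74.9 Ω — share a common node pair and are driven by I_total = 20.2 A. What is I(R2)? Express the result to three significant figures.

I ≈ 5.62 A

Conductances: ΣG = 1/1.87 + 1/4.53 + 1/41.3 + 1/74.9 = 0.7931 (1/Ω).
Current divider: I(R2) = I_total · G_k/ΣG = 20.2 × (0.2208/0.7931) = 20.2 × 0.2783 = 5.623 A.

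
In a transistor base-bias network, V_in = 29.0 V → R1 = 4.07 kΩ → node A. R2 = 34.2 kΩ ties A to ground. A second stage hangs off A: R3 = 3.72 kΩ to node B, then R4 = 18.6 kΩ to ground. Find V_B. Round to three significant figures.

Looking into the second stage from A: R3 + R4 = 22.32 kΩ appears in parallel with R2.
Effective lower resistance at A: R2 ‖ 22.32 = 13.51 kΩ.
V_A = 29.0 × 13.51/(4.07 + 13.51) = 22.28 V.
Stage 2 is unloaded, so V_B = V_A · R4/(R3+R4) = 22.28 × 18.6/22.32 = 18.57 V.

V_B ≈ 18.6 V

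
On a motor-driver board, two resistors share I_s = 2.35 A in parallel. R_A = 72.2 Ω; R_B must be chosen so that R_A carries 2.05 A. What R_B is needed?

The fraction through R_A equals R_B/(R_A+R_B).
2.05/2.35 = R_B/(R_A + R_B) → R_B = R_A · (0.8723)/(1 − 0.8723) = 72.2 × 6.833 = 493.4 Ω.

R_B ≈ 493 Ω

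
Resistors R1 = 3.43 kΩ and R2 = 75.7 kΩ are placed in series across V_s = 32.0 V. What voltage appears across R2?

ΣR = 3.43 + 75.7 = 79.13 kΩ.
Voltage divider: V = V_s · (75.70 / 79.13) = 32.0 × 0.9567 = 30.61 V.

V ≈ 30.6 V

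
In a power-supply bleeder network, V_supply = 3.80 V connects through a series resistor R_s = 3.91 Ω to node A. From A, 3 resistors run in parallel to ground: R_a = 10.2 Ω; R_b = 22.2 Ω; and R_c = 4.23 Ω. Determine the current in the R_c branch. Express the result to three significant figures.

I ≈ 0.362 A

Equivalent of the parallel group: R_p = 2.635 Ω.
V_A by voltage divider: V_A = 3.80 × 2.635/(3.91 + 2.635) = 1.530 V.
Branch current I = V_A/R_c = 1.530/4.23 = 0.3617 A.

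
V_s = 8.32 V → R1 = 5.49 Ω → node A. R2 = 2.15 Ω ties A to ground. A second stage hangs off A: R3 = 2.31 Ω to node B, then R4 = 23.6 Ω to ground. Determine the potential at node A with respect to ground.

V_A ≈ 2.21 V

Looking into the second stage from A: R3 + R4 = 25.91 Ω appears in parallel with R2.
Effective lower resistance at A: R2 ‖ 25.91 = 1.985 Ω.
So V_A = 8.32 × 0.2656 = 2.210 V.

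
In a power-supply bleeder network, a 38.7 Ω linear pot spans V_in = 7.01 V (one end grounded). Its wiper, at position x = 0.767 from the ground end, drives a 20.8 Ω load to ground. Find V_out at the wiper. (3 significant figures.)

Lower segment x·R_p = 29.68 Ω; upper segment (1−x)·R_p = 9.017 Ω.
(x·R_p) ‖ R_L = 12.23 Ω.
Loaded-divider output: V_out = 7.01 × 0.5756 = 4.035 V.

V_out ≈ 4.04 V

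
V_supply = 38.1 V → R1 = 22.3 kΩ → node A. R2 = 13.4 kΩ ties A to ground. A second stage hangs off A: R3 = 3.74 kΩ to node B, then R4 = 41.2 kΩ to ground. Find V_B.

Node A sees R2 in parallel with the series input of stage 2, R3 + R4 = 44.94 kΩ.
R2 ‖ (R3+R4) = 10.32 kΩ.
So V_A = 38.1 × 0.3164 = 12.06 V.
Then the unloaded second divider: V_B = V_A × R4/(R3+R4) = 12.06 × 0.9168 = 11.05 V.

V_B ≈ 11.1 V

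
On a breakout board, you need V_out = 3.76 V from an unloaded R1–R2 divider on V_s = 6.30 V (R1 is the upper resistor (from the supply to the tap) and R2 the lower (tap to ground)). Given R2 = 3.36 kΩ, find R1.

V_out/V_s = R2/(R1+R2) = 0.5968.
So R1 = R2 · (V_s/V_out − 1) = 3.36 × (6.30/3.76 − 1) = 3.36 × 0.6755 = 2.270 kΩ.

R1 ≈ 2.27 kΩ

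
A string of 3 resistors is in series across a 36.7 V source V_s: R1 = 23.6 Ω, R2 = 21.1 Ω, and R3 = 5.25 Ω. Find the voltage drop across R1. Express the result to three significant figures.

Total series resistance ΣR = 23.6 + 21.1 + 5.25 = 49.95 Ω.
By the voltage-divider rule, V = 36.7 × 23.60/49.95 = 17.34 V.

V ≈ 17.3 V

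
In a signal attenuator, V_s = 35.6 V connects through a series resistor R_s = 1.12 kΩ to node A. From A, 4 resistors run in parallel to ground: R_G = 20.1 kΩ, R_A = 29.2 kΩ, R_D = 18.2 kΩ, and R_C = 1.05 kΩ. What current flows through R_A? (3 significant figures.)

Equivalent of the parallel group: R_p = 0.9163 kΩ.
V_A = 35.6 × 0.9163/2.036 = 16.02 V.
Branch current I = V_A/R_A = 16.02/29.2 = 0.5486 mA.

I ≈ 0.549 mA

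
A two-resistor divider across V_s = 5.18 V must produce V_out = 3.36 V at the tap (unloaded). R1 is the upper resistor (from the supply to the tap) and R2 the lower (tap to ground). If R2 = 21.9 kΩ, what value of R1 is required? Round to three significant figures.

V_out/V_s = R2/(R1+R2) = 0.6486.
R1 = R2·(1/k − 1) = 21.9 × 0.5417 = 11.86 kΩ.

R1 ≈ 11.9 kΩ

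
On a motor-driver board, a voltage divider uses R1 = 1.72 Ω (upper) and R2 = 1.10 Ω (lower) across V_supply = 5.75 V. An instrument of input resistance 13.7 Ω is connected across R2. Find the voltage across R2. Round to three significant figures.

The load sits in parallel with R2, giving an effective lower resistance R2' = R2·R_L/(R2+R_L) = 1.018 Ω.
Now apply the divider: V_out = 5.75 × 0.3719 = 2.138 V.

V_out ≈ 2.14 V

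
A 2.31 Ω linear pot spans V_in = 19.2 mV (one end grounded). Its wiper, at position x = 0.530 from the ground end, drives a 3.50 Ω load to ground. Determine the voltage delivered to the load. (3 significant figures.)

Split the track: R_lower = x·R_p = 1.224 Ω, R_upper = (1−x)·R_p = 1.086 Ω.
Lower segment in parallel with the load: 1.224 ‖ 3.50 = 0.9070 Ω.
Then V_out = V_in · 0.9070/(1.086 + 0.9070) = 8.739 mV.

V_out ≈ 8.74 mV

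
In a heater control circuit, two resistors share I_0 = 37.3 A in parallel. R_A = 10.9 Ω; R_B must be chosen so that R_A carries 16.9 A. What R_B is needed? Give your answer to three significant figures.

Two-branch current divider: I_A = I_0 · R_B/(R_A + R_B).
With f = 0.4531, R_B = R_A · f/(1−f) = 10.9 × 0.8284 = 9.030 Ω.

R_B ≈ 9.03 Ω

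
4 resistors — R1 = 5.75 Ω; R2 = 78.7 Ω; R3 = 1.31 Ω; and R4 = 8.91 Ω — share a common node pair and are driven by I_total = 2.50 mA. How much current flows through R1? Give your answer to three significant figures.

Total conductance ΣG = 1/5.75 + 1/78.7 + 1/1.31 + 1/8.91 = 1.062 (units of 1/Ω).
By the current-divider rule, I = I_total · G_k/ΣG = 2.50 × 0.1637 = 0.4093 mA.

I ≈ 0.409 mA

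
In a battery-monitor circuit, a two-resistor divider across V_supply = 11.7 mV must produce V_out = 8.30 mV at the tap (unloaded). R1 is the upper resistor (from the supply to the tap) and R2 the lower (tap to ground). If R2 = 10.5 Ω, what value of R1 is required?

Required fraction k = V_out/V_supply = 0.7094.
So R1 = R2 · (V_supply/V_out − 1) = 10.5 × (11.7/8.30 − 1) = 10.5 × 0.4096 = 4.301 Ω.

R1 ≈ 4.30 Ω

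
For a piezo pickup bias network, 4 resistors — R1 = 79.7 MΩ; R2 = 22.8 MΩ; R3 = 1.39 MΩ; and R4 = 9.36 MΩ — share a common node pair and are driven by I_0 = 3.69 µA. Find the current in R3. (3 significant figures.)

I ≈ 3.01 µA

Total conductance ΣG = 1/79.7 + 1/22.8 + 1/1.39 + 1/9.36 = 0.8827 (units of 1/MΩ).
R3 takes the fraction G_k/ΣG = 0.7194/0.8827 = 0.8151, so I = 3.69 × 0.8151 = 3.008 µA.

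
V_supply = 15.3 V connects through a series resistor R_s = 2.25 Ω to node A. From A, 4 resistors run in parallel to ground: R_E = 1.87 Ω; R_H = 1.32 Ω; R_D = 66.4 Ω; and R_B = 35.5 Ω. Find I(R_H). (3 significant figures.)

I ≈ 2.89 A

Parallel bank: R_p = 1/(1/1.87 + 1/1.32 + 1/66.4 + 1/35.5) = 0.7487 Ω.
V_A = 15.3 × 0.7487/2.999 = 3.820 V.
Branch current I = V_A/R_H = 3.820/1.32 = 2.894 A.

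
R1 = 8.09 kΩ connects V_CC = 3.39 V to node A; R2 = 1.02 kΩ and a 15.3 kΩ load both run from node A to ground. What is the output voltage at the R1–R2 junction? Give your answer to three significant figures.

V_out ≈ 0.358 V

R2 ‖ R_L = (1.02 × 15.3)/(1.02 + 15.3) = 0.9562 kΩ.
Now apply the divider: V_out = 3.39 × 0.1057 = 0.3583 V.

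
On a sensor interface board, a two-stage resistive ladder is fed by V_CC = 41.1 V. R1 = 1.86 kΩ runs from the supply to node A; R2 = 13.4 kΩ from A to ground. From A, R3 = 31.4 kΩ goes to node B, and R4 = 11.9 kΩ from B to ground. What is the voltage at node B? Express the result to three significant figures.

V_B ≈ 9.56 V

Node A sees R2 in parallel with the series input of stage 2, R3 + R4 = 43.30 kΩ.
R2 ‖ (R3+R4) = 10.23 kΩ.
First divider: V_A = V_CC · 10.23/(1.86 + 10.23) = 34.78 V.
V_B = V_A × 0.2748 = 9.558 V.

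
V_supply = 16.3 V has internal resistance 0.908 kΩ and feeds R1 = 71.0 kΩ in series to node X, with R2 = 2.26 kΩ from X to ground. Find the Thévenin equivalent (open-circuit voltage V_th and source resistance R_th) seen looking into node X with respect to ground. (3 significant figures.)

R1' = 0.908 + 71.0 = 71.91 kΩ (source resistance + R1).
Open-circuit (no load on X): V_th = V_supply · R2/(R1' + R2) = 16.3 × 2.26/(71.91 + 2.26) = 0.4967 V.
Looking into X with the source shorted: R_th = R1'·R2/(R1'+R2) = 71.91 × 2.26/74.17 = 2.191 kΩ.

V_th ≈ 0.497 V, R_th ≈ 2.19 kΩ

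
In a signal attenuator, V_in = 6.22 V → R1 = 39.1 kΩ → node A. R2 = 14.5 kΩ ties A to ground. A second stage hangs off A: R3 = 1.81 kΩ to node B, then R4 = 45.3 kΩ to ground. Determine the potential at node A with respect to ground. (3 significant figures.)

V_A ≈ 1.37 V

Node A sees R2 in parallel with the series input of stage 2, R3 + R4 = 47.11 kΩ.
R2 ‖ (R3+R4) = 11.09 kΩ.
V_A = 6.22 × 11.09/(39.1 + 11.09) = 1.374 V.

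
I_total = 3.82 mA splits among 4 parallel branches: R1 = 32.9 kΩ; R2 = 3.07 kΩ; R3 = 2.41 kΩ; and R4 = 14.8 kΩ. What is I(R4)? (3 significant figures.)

I ≈ 0.308 mA

Total conductance ΣG = 1/32.9 + 1/3.07 + 1/2.41 + 1/14.8 = 0.8386 (units of 1/kΩ).
Current divider: I(R4) = I_total · G_k/ΣG = 3.82 × (0.06757/0.8386) = 3.82 × 0.08057 = 0.3078 mA.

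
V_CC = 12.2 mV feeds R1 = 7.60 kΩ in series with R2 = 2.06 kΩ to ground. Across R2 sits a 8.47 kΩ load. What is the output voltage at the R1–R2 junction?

V_out ≈ 2.18 mV

First combine the lower leg with the load: R2 ‖ R_L = 1.657 kΩ.
Then V_out = V_CC · R2'/(R1 + R2') = 12.2 × 1.657/9.257 = 2.184 mV.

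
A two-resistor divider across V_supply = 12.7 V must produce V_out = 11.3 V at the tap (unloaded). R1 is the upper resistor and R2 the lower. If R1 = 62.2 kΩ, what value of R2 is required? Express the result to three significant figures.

Required fraction k = V_out/V_supply = 0.8898.
So R2 = R1 · V_out/(V_supply − V_out) = 62.2 × 11.3/(12.7 − 11.3) = 62.2 × 8.071 = 502.0 kΩ.

R2 ≈ 502 kΩ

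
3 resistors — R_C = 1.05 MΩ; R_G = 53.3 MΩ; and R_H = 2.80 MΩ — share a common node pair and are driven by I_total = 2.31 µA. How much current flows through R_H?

I ≈ 0.621 µA

Total conductance ΣG = 1/1.05 + 1/53.3 + 1/2.80 = 1.328 (units of 1/MΩ).
Current divider: I(R_H) = I_total · G_k/ΣG = 2.31 × (0.3571/1.328) = 2.31 × 0.2689 = 0.6211 µA.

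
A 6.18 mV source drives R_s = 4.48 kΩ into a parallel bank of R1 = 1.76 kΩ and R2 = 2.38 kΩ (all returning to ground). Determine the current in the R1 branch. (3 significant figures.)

I ≈ 0.647 µA

Combine the parallel branches: R_p = (1/1.76 + 1/2.38)⁻¹ = 1.012 kΩ.
V_A = 6.18 × 1.012/5.492 = 1.139 mV.
Branch current I = V_A/R1 = 1.139/1.76 = 0.6469 µA.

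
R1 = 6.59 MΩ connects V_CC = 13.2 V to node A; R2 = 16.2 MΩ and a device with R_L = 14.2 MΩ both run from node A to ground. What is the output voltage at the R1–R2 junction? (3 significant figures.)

V_out ≈ 7.06 V

R2 ‖ R_L = (16.2 × 14.2)/(16.2 + 14.2) = 7.567 MΩ.
Now apply the divider: V_out = 13.2 × 0.5345 = 7.056 V.
(Unloaded it would be 9.38 V; the load pulls it down.)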